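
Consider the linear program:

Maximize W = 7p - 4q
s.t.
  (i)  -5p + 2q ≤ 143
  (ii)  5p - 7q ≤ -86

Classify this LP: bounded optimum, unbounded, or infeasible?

unbounded

From the feasible point (-829/25, -57/5), moving in the direction (7, 5) keeps every constraint satisfied while W increases without bound.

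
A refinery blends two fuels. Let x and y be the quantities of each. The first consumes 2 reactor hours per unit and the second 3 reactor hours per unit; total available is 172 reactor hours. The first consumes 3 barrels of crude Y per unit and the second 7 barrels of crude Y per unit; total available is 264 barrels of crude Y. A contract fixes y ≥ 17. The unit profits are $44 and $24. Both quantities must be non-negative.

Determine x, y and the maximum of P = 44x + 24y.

Extreme points and P = 44x + 24y:
  (0, 264/7) → P = 6336/7
  (0, 17) → P = 408
  (145/3, 17) → P = 7604/3

The optimum lies where 3x + 7y = 264 and y = 17.
Solving simultaneously gives x = 145/3, y = 17.

x = 145/3, y = 17, maximum P = 7604/3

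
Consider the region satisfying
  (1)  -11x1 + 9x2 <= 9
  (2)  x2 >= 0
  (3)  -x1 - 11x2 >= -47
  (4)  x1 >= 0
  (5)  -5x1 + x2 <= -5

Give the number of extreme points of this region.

The feasible vertices (each the meet of two boundaries and inside every other half-plane) are:
  (162/65, 263/65)
  (27/17, 50/17)
  (47, 0)
  (1, 0)

4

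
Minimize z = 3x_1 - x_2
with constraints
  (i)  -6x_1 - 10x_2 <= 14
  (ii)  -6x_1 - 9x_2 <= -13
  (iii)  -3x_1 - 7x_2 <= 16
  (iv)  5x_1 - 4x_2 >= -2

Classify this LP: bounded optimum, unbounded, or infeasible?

bounded optimum

Corner points and z = 3x_1 - x_2:
  (47/3, -9) → z = 56
  (34/69, 77/69) → z = 25/69
The feasible region has finitely many vertices and no improving ray; the minimum is 25/69 at (34/69, 77/69).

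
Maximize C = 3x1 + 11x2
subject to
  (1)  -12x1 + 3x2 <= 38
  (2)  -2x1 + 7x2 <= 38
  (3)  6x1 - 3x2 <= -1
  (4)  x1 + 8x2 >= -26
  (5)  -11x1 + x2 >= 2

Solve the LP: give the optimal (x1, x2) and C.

x1 = 8/25, x2 = 138/25, maximum C = 1542/25

Corner points and C = 3x1 + 11x2:
  (-76/39, 190/39) → C = 1862/39
  (-382/99, -274/99) → C = -4160/99
  (8/25, 138/25) → C = 1542/25
  (-86/51, -155/51) → C = -1963/51
  (-5/27, -1/27) → C = -26/27

The optimum lies where -2x1 + 7x2 = 38 and -11x1 + x2 = 2.
Solving simultaneously gives x1 = 8/25, x2 = 138/25.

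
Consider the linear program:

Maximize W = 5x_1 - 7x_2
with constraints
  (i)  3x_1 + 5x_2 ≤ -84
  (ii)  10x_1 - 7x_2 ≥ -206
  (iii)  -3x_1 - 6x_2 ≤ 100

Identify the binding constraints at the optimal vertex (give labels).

Feasible corners and W = 5x_1 - 7x_2:
  (-1618/71, -222/71) → W = -6536/71
  (-4/3, -16) → W = 316/3
  (-1936/81, -382/81) → W = -7006/81

The maximum is at (-4/3, -16). Substituting into each constraint, equality holds for (i) and (iii); the remaining constraints have slack.

(i) and (iii)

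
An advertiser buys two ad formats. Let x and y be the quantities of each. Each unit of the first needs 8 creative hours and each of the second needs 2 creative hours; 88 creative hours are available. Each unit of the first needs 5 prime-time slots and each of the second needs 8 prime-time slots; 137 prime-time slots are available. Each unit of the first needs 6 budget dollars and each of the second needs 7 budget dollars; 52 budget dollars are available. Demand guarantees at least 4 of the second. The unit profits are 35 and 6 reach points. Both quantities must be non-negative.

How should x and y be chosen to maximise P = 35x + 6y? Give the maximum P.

x = 4, y = 4, maximum P = 164

The binding constraints are 6x + 7y = 52 and y = 4.
Solving simultaneously gives x = 4, y = 4.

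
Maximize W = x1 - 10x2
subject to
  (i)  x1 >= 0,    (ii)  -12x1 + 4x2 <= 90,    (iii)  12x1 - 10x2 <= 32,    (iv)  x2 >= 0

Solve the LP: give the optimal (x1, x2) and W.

Vertices and W = x1 - 10x2:
  (0, 45/2) → W = -225
  (0, 0) → W = 0
  (8/3, 0) → W = 8/3
The feasible region is unbounded (it extends along (1, 3), (5, 6)), but W strictly decreases along every unbounded feasible direction, so there is no improving ray and the maximum is attained at a vertex.

The optimum lies where 12x1 - 10x2 = 32 and x2 = 0.
Solving simultaneously gives x1 = 8/3, x2 = 0.

x1 = 8/3, x2 = 0, maximum W = 8/3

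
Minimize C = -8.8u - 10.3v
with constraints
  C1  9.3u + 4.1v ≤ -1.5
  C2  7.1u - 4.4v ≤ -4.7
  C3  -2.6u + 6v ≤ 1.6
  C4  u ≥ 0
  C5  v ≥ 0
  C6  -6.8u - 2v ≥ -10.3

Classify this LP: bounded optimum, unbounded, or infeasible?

The boundaries v = 0 and -6.8u - 2v = -10.3 meet at (103/68, 0), but that point violates 9.3u + 4.1v ≤ -1.5. Every candidate vertex is excluded by some other constraint, so the feasible region is empty.

infeasible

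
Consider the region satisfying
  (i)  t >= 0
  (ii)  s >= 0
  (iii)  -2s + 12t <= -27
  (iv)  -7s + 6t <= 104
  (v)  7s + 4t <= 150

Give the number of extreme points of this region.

Pairwise boundary intersections that survive every other constraint:
  (27/2, 0)
  (150/7, 0)
  (477/23, 111/92)

3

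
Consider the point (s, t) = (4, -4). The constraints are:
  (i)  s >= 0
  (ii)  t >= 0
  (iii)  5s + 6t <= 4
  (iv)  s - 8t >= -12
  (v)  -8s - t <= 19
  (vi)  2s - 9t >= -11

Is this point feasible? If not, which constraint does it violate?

Constraint (ii): t = -4, which is not ≥ 0. All other constraints are satisfied.

not feasible — violates (ii)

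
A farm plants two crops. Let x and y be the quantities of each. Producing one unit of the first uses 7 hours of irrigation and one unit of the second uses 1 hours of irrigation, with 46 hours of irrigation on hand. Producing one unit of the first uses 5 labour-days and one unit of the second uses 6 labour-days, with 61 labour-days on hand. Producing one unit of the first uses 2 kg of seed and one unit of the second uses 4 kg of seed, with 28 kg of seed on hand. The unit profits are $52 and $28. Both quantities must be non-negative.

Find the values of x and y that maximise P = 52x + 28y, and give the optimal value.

Extreme points and P = 52x + 28y:
  (0, 0) → P = 0
  (0, 7) → P = 196
  (46/7, 0) → P = 2392/7
  (6, 4) → P = 424

The optimum lies where 7x + y = 46 and 2x + 4y = 28.
Solving simultaneously gives x = 6, y = 4.

x = 6, y = 4, maximum P = 424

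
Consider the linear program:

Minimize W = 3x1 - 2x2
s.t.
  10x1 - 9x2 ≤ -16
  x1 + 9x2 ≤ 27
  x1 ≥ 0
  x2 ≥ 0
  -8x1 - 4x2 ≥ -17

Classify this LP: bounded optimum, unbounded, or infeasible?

bounded optimum

Extreme points and W = 3x1 - 2x2:
  (0, 16/9) → W = -32/9
  (89/112, 149/56) → W = -47/16
  (0, 3) → W = -6
  (45/68, 199/68) → W = -263/68
The feasible region has finitely many vertices and no improving ray; the minimum is -6 at (0, 3).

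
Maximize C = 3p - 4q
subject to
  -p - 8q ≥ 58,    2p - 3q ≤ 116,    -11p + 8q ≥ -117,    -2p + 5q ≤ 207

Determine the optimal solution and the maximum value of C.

The feasible region is unbounded (it extends along (-3, -2), (-5, -2)), but C strictly decreases along every unbounded feasible direction, so there is no improving ray and the maximum is attained at a vertex.

The optimum lies where 2p - 3q = 116 and -11p + 8q = -117.
Solving simultaneously gives p = -577/17, q = -1042/17.

p = -577/17, q = -1042/17, maximum C = 2437/17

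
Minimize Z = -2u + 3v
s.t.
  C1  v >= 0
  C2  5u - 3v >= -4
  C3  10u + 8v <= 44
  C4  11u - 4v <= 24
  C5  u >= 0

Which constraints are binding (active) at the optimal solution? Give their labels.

Feasible corners and Z = -2u + 3v:
  (24/11, 0) → Z = -48/11
  (0, 0) → Z = 0
  (10/7, 26/7) → Z = 58/7
  (0, 4/3) → Z = 4
  (23/8, 61/32) → Z = -1/32

The minimum is at (24/11, 0). Substituting into each constraint, equality holds for C1 and C4; the remaining constraints have slack.

C1 and C4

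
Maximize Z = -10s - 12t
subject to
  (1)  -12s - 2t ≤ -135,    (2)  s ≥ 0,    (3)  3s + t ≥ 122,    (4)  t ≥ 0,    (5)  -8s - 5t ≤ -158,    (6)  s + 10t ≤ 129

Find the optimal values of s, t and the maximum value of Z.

Vertices and Z = -10s - 12t:
  (122/3, 0) → Z = -1220/3
  (1091/29, 265/29) → Z = -14090/29
  (129, 0) → Z = -1290

The optimum lies where 3s + t = 122 and t = 0.
Solving simultaneously gives s = 122/3, t = 0.

s = 122/3, t = 0, maximum Z = -1220/3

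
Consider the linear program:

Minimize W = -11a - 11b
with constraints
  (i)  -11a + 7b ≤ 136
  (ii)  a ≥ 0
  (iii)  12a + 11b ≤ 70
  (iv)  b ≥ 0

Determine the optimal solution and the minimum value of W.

a = 0, b = 70/11, minimum W = -70

Vertices and W = -11a - 11b:
  (0, 70/11) → W = -70
  (0, 0) → W = 0
  (35/6, 0) → W = -385/6

At the optimal vertex, a = 0 and 12a + 11b = 70.
Solving simultaneously gives a = 0, b = 70/11.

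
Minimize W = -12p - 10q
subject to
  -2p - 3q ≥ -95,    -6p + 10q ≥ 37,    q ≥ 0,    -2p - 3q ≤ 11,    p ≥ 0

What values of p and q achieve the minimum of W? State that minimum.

Feasible corners and W = -12p - 10q:
  (839/38, 322/19) → W = -8254/19
  (0, 95/3) → W = -950/3
  (0, 37/10) → W = -37

The binding constraints are -2p - 3q = -95 and -6p + 10q = 37.
Solving simultaneously gives p = 839/38, q = 322/19.

p = 839/38, q = 322/19, minimum W = -8254/19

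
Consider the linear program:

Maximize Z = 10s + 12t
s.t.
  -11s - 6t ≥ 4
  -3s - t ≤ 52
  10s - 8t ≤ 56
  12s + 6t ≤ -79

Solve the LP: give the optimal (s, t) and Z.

At the optimal vertex, -3s - t = 52 and 12s + 6t = -79.
Solving simultaneously gives s = -233/6, t = 129/2.

s = -233/6, t = 129/2, maximum Z = 1157/3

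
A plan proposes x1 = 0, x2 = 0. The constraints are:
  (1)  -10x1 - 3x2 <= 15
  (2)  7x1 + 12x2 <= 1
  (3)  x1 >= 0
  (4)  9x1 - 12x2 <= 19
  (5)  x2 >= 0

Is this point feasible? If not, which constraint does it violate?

feasible

(1): 0 ≤ 15 ✓
(2): 0 ≤ 1 ✓
(3): 0 ≥ 0 ✓
(4): 0 ≤ 19 ✓
(5): 0 ≥ 0 ✓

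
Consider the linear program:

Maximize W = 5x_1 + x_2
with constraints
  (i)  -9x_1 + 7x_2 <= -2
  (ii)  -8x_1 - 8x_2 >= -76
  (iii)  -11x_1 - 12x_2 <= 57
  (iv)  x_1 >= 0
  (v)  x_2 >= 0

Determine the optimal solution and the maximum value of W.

Feasible corners and W = 5x_1 + x_2:
  (137/32, 167/32) → W = 213/8
  (2/9, 0) → W = 10/9
  (19/2, 0) → W = 95/2

The binding constraints are -8x_1 - 8x_2 = -76 and x_2 = 0.
Solving simultaneously gives x_1 = 19/2, x_2 = 0.

x_1 = 19/2, x_2 = 0, maximum W = 95/2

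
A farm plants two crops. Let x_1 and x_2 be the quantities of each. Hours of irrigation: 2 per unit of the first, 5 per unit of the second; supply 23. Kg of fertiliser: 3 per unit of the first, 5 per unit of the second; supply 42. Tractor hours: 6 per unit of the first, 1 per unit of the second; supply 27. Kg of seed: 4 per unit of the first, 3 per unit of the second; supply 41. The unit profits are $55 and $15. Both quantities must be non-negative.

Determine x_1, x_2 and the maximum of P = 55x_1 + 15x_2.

Corner points and P = 55x_1 + 15x_2:
  (0, 0) → P = 0
  (0, 23/5) → P = 69
  (9/2, 0) → P = 495/2
  (4, 3) → P = 265

x_1 = 4, x_2 = 3, maximum P = 265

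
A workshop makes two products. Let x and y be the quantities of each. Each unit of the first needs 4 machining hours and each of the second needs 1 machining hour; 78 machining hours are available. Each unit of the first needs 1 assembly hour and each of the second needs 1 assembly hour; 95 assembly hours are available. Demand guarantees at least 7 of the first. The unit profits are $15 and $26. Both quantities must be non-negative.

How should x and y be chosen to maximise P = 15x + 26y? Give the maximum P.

x = 7, y = 50, maximum P = 1405

Corner points and P = 15x + 26y:
  (39/2, 0) → P = 585/2
  (7, 0) → P = 105
  (7, 50) → P = 1405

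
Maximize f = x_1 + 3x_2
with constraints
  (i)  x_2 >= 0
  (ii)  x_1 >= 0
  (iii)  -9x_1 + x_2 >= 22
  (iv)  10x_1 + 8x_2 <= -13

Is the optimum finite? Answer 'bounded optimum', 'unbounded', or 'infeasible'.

infeasible

The boundaries x_2 = 0 and -9x_1 + x_2 = 22 meet at (-22/9, 0), but that point violates x_1 ≥ 0. Every candidate vertex is excluded by some other constraint, so the feasible region is empty.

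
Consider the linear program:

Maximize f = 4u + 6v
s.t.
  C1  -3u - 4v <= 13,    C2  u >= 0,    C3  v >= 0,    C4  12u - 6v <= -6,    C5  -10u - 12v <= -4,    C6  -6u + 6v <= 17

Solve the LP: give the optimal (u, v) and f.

Corner points and f = 4u + 6v:
  (0, 1) → f = 6
  (0, 17/6) → f = 17
  (11/6, 14/3) → f = 106/3

The binding constraints are 12u - 6v = -6 and -6u + 6v = 17.
Solving simultaneously gives u = 11/6, v = 14/3.

u = 11/6, v = 14/3, maximum f = 106/3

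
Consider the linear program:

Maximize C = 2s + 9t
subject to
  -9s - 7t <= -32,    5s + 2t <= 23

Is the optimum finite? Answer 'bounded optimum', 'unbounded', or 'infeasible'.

unbounded

From the feasible point (97/17, -47/17), moving in the direction (-7, 9) keeps every constraint satisfied while C increases without bound.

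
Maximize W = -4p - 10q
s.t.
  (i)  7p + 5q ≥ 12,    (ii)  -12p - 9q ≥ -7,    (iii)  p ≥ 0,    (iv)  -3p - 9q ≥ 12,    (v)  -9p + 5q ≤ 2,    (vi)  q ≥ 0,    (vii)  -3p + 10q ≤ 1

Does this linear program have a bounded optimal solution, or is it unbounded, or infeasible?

infeasible

The boundaries 7p + 5q = 12 and -12p - 9q = -7 meet at (73/3, -95/3), but that point violates q ≥ 0. Every candidate vertex is excluded by some other constraint, so the feasible region is empty.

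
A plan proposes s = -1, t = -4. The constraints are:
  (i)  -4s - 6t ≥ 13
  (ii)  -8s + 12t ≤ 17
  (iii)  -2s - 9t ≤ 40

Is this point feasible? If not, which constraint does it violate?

feasible

(i): 28 ≥ 13 ✓
(ii): -40 ≤ 17 ✓
(iii): 38 ≤ 40 ✓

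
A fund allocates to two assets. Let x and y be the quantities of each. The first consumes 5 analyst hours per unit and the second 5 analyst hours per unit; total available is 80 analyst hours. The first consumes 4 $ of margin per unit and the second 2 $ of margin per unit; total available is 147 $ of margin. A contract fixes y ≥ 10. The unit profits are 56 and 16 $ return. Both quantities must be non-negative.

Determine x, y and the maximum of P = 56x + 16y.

x = 6, y = 10, maximum P = 496

The optimum lies where 5x + 5y = 80 and y = 10.
Solving simultaneously gives x = 6, y = 10.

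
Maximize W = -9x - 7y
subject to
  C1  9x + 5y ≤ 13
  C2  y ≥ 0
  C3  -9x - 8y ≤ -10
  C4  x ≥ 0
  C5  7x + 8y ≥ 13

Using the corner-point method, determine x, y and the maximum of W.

x = 0, y = 13/8, maximum W = -91/8

The binding constraints are x = 0 and 7x + 8y = 13.
Solving simultaneously gives x = 0, y = 13/8.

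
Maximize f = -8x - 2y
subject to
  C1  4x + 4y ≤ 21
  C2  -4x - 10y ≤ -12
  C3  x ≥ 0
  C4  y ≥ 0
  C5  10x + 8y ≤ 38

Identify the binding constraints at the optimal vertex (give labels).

Feasible corners and f = -8x - 2y:
  (0, 6/5) → f = -12/5
  (3, 0) → f = -24
  (0, 19/4) → f = -19/2
  (19/5, 0) → f = -152/5

The maximum is at (0, 6/5). Substituting into each constraint, equality holds for C2 and C3; the remaining constraints have slack.

C2 and C3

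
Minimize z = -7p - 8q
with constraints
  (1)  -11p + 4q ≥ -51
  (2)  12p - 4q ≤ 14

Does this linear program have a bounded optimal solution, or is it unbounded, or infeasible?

From the feasible point (-37, -229/2), moving in the direction (4, 12) keeps every constraint satisfied while z decreases without bound.

unbounded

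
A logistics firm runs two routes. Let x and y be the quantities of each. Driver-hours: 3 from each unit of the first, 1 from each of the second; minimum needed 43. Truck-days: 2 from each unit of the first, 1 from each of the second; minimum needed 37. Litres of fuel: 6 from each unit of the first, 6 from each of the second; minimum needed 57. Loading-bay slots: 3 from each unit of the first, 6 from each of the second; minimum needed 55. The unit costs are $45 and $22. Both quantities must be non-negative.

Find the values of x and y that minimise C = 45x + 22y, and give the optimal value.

x = 6, y = 25, minimum C = 820

Feasible corners and C = 45x + 22y:
  (0, 43) → C = 946
  (37/2, 0) → C = 1665/2
  (6, 25) → C = 820
The feasible region is unbounded (it extends along (0, 1), (1, 0)), but C strictly increases along every unbounded feasible direction, so there is no improving ray and the minimum is attained at a vertex.

The optimum lies where 3x + y = 43 and 2x + y = 37.
Solving simultaneously gives x = 6, y = 25.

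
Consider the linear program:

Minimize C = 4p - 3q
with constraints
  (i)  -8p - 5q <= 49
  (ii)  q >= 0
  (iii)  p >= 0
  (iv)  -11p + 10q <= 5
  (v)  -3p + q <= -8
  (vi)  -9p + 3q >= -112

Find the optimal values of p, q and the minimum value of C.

Feasible corners and C = 4p - 3q:
  (8/3, 0) → C = 32/3
  (112/9, 0) → C = 448/9
  (85/19, 103/19) → C = 31/19
  (1135/57, 1277/57) → C = 709/57

The optimum lies where -11p + 10q = 5 and -3p + q = -8.
Solving simultaneously gives p = 85/19, q = 103/19.

p = 85/19, q = 103/19, minimum C = 31/19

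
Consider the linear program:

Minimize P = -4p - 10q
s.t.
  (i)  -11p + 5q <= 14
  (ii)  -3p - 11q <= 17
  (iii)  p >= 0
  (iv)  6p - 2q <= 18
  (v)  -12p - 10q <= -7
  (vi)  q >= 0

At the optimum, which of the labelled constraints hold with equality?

(i) and (iv)

Vertices and P = -4p - 10q:
  (0, 14/5) → P = -28
  (59/4, 141/4) → P = -823/2
  (0, 7/10) → P = -7
  (3, 0) → P = -12
  (7/12, 0) → P = -7/3

The minimum is at (59/4, 141/4). Substituting into each constraint, equality holds for (i) and (iv); the remaining constraints have slack.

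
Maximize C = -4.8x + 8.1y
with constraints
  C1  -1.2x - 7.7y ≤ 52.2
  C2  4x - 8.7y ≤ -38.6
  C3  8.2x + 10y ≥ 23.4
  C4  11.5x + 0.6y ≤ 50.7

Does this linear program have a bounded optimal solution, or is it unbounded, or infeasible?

From the feasible point (-9121/5567, 20506/5567), moving in the direction (-0.6, 11.5) keeps every constraint satisfied while C increases without bound.

unbounded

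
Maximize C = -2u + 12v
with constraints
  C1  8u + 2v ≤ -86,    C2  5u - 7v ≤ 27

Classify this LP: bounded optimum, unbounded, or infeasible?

unbounded

From the feasible point (-274/33, -323/33), moving in the direction (-2, 8) keeps every constraint satisfied while C increases without bound.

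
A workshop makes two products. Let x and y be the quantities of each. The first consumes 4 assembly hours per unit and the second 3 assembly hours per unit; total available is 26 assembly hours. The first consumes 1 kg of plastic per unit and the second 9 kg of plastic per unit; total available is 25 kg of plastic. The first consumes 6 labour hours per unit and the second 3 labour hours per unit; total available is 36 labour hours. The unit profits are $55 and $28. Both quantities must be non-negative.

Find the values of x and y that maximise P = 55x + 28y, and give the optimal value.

x = 5, y = 2, maximum P = 331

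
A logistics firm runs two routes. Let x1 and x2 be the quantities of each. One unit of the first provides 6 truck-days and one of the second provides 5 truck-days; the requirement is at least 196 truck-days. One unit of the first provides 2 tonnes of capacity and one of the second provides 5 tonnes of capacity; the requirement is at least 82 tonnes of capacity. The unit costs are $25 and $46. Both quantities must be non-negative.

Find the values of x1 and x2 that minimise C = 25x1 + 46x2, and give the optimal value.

Corner points and C = 25x1 + 46x2:
  (0, 196/5) → C = 9016/5
  (41, 0) → C = 1025
  (57/2, 5) → C = 1885/2
The feasible region is unbounded (it extends along (0, 1), (1, 0)), but C strictly increases along every unbounded feasible direction, so there is no improving ray and the minimum is attained at a vertex.

The optimum lies where 6x1 + 5x2 = 196 and 2x1 + 5x2 = 82.
Solving simultaneously gives x1 = 57/2, x2 = 5.

x1 = 57/2, x2 = 5, minimum C = 1885/2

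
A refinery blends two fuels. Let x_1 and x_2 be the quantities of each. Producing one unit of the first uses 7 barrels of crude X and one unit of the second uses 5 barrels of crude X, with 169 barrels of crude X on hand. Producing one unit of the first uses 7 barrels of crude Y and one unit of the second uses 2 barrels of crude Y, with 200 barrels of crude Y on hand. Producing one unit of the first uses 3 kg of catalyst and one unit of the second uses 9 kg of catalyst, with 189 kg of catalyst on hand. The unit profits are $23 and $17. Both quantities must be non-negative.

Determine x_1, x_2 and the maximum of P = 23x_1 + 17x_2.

Vertices and P = 23x_1 + 17x_2:
  (0, 0) → P = 0
  (0, 21) → P = 357
  (169/7, 0) → P = 3887/7
  (12, 17) → P = 565

x_1 = 12, x_2 = 17, maximum P = 565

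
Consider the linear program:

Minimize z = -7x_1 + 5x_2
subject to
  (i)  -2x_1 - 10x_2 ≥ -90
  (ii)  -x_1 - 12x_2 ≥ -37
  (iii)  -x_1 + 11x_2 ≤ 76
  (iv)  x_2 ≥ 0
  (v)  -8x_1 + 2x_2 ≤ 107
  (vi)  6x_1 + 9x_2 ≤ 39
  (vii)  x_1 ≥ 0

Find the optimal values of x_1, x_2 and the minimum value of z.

x_1 = 13/2, x_2 = 0, minimum z = -91/2

Vertices and z = -7x_1 + 5x_2:
  (15/7, 61/21) → z = -10/21
  (0, 37/12) → z = 185/12
  (13/2, 0) → z = -91/2
  (0, 0) → z = 0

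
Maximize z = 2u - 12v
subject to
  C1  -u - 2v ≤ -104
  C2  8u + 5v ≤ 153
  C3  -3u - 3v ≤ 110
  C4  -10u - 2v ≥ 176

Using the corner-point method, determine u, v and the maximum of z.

u = -280/9, v = 608/9, maximum z = -7856/9

Feasible corners and z = 2u - 12v:
  (-532/3, 422/3) → z = -6128/3
  (-280/9, 608/9) → z = -7856/9
  (-593/17, 1469/17) → z = -18814/17
The feasible region is unbounded (it extends along (-1, 1), (-5, 8)), but z strictly decreases along every unbounded feasible direction, so there is no improving ray and the maximum is attained at a vertex.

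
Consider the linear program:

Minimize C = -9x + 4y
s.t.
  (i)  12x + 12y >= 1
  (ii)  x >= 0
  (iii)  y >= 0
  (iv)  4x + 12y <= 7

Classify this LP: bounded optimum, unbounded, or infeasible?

bounded optimum

Corner points and C = -9x + 4y:
  (0, 1/12) → C = 1/3
  (1/12, 0) → C = -3/4
  (0, 7/12) → C = 7/3
  (7/4, 0) → C = -63/4
The feasible region has finitely many vertices and no improving ray; the minimum is -63/4 at (7/4, 0).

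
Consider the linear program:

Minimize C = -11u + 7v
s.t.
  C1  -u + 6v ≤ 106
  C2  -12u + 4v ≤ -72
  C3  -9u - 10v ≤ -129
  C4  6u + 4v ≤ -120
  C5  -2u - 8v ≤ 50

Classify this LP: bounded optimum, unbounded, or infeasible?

infeasible

The boundaries -u + 6v = 106 and -12u + 4v = -72 meet at (214/17, 336/17), but that point violates 6u + 4v ≤ -120. Every candidate vertex is excluded by some other constraint, so the feasible region is empty.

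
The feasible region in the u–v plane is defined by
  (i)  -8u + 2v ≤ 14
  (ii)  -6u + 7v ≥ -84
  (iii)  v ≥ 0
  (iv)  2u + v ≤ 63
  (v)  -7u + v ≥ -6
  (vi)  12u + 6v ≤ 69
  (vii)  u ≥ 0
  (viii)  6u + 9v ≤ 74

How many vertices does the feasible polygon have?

Pairwise boundary intersections that survive every other constraint:
  (0, 7)
  (11/42, 169/21)
  (6/7, 0)
  (0, 0)
  (128/69, 482/69)

5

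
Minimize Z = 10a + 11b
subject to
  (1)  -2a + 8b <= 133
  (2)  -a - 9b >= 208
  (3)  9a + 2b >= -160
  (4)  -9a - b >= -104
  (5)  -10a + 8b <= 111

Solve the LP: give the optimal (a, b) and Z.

a = 368/9, b = -264, minimum Z = -22456/9

Extreme points and Z = 10a + 11b:
  (-1024/79, -1712/79) → Z = -368
  (143/10, -247/10) → Z = -1287/10
  (368/9, -264) → Z = -22456/9

At the optimal vertex, 9a + 2b = -160 and -9a - b = -104.
Solving simultaneously gives a = 368/9, b = -264.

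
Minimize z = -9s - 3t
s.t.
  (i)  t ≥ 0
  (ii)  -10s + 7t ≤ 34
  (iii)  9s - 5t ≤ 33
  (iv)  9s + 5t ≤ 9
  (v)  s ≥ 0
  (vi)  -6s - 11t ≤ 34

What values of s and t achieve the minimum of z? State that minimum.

Corner points and z = -9s - 3t:
  (1, 0) → z = -9
  (0, 0) → z = 0
  (0, 9/5) → z = -27/5

s = 1, t = 0, minimum z = -9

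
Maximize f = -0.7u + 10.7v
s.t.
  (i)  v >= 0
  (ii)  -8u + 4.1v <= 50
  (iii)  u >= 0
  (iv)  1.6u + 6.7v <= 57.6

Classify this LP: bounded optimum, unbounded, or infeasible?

Corner points and f = -0.7u + 10.7v:
  (0, 0) → f = 0
  (36, 0) → f = -25.2
  (0, 576/67) → f = 30816/335
The feasible region has finitely many vertices and no improving ray; the maximum is 30816/335 at (0, 576/67).

bounded optimum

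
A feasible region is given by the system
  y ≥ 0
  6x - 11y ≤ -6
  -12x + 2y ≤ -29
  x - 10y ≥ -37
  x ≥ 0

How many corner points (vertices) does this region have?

3

Intersecting each pair of boundary lines and keeping only the points that satisfy every inequality leaves:
  (331/120, 41/20)
  (347/49, 216/49)
  (182/59, 473/118)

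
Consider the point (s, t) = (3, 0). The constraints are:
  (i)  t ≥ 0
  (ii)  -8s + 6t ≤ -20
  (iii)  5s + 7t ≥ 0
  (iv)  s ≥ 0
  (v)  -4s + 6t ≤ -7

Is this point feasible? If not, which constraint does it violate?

feasible

(i): 0 ≥ 0 ✓
(ii): -24 ≤ -20 ✓
(iii): 15 ≥ 0 ✓
(iv): 3 ≥ 0 ✓
(v): -12 ≤ -7 ✓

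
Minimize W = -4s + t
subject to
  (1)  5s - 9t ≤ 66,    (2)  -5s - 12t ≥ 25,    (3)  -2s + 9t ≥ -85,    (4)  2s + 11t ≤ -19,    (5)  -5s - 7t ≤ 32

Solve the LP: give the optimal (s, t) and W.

Corner points and W = -4s + t:
  (27/5, -13/3) → W = -389/15
  (87/40, -49/8) → W = -593/40
  (-47/31, -45/31) → W = 143/31
  (-219/41, -31/41) → W = 845/41

The optimum lies where 5s - 9t = 66 and -5s - 12t = 25.
Solving simultaneously gives s = 27/5, t = -13/3.

s = 27/5, t = -13/3, minimum W = -389/15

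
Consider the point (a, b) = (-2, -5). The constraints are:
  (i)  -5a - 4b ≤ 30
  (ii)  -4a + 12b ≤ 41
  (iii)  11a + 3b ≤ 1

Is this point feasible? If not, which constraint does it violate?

(i): 30 ≤ 30 ✓
(ii): -52 ≤ 41 ✓
(iii): -37 ≤ 1 ✓

feasible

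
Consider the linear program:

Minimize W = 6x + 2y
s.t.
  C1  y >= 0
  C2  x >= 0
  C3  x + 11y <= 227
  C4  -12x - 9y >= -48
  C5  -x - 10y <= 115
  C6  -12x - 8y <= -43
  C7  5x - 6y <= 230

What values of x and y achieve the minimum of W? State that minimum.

x = 1/4, y = 5, minimum W = 23/2

Corner points and W = 6x + 2y:
  (4, 0) → W = 24
  (43/12, 0) → W = 43/2
  (1/4, 5) → W = 23/2

At the optimal vertex, -12x - 9y = -48 and -12x - 8y = -43.
Solving simultaneously gives x = 1/4, y = 5.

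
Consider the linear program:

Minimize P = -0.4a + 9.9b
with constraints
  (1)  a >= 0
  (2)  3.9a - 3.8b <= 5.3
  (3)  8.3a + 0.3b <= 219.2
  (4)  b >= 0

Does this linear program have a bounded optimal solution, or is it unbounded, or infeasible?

bounded optimum

Vertices and P = -0.4a + 9.9b:
  (0, 2192/3) → P = 7233.6
  (0, 0) → P = 0
  (83455/3271, 81089/3271) → P = 7693991/32710
  (53/39, 0) → P = -106/195
The feasible region has finitely many vertices and no improving ray; the minimum is -106/195 at (53/39, 0).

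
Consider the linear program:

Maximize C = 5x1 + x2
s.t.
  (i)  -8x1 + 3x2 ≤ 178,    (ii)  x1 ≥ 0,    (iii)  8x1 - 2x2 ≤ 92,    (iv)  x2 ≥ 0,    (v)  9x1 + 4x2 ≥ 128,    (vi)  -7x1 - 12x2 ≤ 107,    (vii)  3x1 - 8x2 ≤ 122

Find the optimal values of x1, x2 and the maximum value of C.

x1 = 79, x2 = 270, maximum C = 665

Feasible corners and C = 5x1 + x2:
  (0, 178/3) → C = 178/3
  (79, 270) → C = 665
  (0, 32) → C = 32
  (312/25, 98/25) → C = 1658/25

The optimum lies where -8x1 + 3x2 = 178 and 8x1 - 2x2 = 92.
Solving simultaneously gives x1 = 79, x2 = 270.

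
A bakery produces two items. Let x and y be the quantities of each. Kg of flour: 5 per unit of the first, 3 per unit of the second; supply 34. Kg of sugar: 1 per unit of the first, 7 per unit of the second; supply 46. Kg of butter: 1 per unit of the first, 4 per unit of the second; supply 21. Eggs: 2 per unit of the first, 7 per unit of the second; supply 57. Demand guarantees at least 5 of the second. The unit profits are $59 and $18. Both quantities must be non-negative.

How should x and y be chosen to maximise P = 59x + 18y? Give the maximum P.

Feasible corners and P = 59x + 18y:
  (0, 21/4) → P = 189/2
  (0, 5) → P = 90
  (1, 5) → P = 149

x = 1, y = 5, maximum P = 149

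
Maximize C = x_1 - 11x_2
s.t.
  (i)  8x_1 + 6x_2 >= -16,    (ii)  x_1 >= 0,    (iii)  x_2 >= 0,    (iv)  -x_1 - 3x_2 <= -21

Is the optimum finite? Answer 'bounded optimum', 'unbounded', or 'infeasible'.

unbounded

From the feasible point (0, 7), moving in the direction (1, 0) keeps every constraint satisfied while C increases without bound.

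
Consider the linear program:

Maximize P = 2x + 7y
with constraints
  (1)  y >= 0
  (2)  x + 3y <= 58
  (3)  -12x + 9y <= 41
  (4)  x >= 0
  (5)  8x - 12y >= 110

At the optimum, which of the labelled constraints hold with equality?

Vertices and P = 2x + 7y:
  (58, 0) → P = 116
  (55/4, 0) → P = 55/2
  (57/2, 59/6) → P = 755/6

The maximum is at (57/2, 59/6). Substituting into each constraint, equality holds for (2) and (5); the remaining constraints have slack.

(2) and (5)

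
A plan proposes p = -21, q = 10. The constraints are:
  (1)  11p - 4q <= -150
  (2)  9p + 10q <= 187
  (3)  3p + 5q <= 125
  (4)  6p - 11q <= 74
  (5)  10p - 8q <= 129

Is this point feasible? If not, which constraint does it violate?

(1): -271 ≤ -150 ✓
(2): -89 ≤ 187 ✓
(3): -13 ≤ 125 ✓
(4): -236 ≤ 74 ✓
(5): -290 ≤ 129 ✓

feasible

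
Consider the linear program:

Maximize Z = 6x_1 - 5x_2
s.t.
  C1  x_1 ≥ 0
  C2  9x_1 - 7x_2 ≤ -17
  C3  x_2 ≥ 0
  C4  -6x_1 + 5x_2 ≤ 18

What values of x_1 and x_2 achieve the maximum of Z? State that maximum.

Vertices and Z = 6x_1 - 5x_2:
  (0, 17/7) → Z = -85/7
  (0, 18/5) → Z = -18
  (41/3, 20) → Z = -18

The binding constraints are x_1 = 0 and 9x_1 - 7x_2 = -17.
Solving simultaneously gives x_1 = 0, x_2 = 17/7.

x_1 = 0, x_2 = 17/7, maximum Z = -85/7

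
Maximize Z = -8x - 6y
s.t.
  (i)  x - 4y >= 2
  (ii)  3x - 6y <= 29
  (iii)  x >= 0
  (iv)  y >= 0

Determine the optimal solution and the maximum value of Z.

x = 2, y = 0, maximum Z = -16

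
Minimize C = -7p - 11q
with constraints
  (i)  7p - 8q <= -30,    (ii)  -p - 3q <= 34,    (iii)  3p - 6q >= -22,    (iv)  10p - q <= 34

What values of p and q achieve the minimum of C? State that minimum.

Feasible corners and C = -7p - 11q:
  (-362/29, -208/29) → C = 4822/29
  (-2/9, 32/9) → C = -338/9
  (-18, -16/3) → C = 554/3

p = -2/9, q = 32/9, minimum C = -338/9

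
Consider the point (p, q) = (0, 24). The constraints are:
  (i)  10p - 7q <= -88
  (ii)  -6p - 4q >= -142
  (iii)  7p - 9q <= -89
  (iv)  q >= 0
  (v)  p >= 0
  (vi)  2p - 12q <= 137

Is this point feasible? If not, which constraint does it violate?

feasible

(i): -168 ≤ -88 ✓
(ii): -96 ≥ -142 ✓
(iii): -216 ≤ -89 ✓
(iv): 24 ≥ 0 ✓
(v): 0 ≥ 0 ✓
(vi): -288 ≤ 137 ✓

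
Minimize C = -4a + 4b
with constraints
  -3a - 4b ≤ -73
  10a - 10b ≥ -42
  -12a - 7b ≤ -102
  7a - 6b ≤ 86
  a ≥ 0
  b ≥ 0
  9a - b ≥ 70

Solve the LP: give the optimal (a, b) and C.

a = 17, b = 11/2, minimum C = -46

Feasible corners and C = -4a + 4b:
  (17, 11/2) → C = -46
  (353/39, 149/13) → C = 376/39
  (556/5, 577/5) → C = 84/5
  (371/40, 539/40) → C = 84/5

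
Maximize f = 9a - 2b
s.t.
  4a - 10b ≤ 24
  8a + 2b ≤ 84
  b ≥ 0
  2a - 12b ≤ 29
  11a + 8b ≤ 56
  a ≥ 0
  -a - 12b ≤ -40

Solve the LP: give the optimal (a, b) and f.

Vertices and f = 9a - 2b:
  (0, 7) → f = -14
  (88/31, 96/31) → f = 600/31
  (0, 10/3) → f = -20/3

a = 88/31, b = 96/31, maximum f = 600/31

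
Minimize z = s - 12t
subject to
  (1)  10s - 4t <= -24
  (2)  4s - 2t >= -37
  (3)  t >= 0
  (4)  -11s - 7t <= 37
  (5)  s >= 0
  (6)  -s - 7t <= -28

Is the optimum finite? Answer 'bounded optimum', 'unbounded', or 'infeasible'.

Extreme points and z = s - 12t:
  (25, 137/2) → z = -797
  (0, 6) → z = -72
  (0, 37/2) → z = -222
The feasible region has finitely many vertices and no improving ray; the minimum is -797 at (25, 137/2).

bounded optimum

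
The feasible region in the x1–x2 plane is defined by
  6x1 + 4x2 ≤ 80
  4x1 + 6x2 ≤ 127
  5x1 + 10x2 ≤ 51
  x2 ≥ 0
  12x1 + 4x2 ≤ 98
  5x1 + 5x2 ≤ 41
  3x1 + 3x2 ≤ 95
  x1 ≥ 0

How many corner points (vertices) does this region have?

Intersecting each pair of boundary lines and keeping only the points that satisfy every inequality leaves:
  (31/5, 2)
  (0, 51/10)
  (49/6, 0)
  (0, 0)
  (163/20, 1/20)

5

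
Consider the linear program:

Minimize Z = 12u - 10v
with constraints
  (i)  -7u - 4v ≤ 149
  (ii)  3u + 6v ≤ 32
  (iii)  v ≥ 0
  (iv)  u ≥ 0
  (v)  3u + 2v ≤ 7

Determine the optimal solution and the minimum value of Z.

u = 0, v = 7/2, minimum Z = -35

Vertices and Z = 12u - 10v:
  (0, 0) → Z = 0
  (7/3, 0) → Z = 28
  (0, 7/2) → Z = -35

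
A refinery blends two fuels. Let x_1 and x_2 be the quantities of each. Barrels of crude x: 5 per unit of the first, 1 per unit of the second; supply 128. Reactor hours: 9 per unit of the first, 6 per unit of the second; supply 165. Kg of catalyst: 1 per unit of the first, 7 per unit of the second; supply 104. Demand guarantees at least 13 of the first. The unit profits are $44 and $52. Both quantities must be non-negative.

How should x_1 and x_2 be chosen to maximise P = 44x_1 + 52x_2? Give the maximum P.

x_1 = 13, x_2 = 8, maximum P = 988

Vertices and P = 44x_1 + 52x_2:
  (55/3, 0) → P = 2420/3
  (13, 0) → P = 572
  (13, 8) → P = 988

The optimum lies where 9x_1 + 6x_2 = 165 and x_1 = 13.
Solving simultaneously gives x_1 = 13, x_2 = 8.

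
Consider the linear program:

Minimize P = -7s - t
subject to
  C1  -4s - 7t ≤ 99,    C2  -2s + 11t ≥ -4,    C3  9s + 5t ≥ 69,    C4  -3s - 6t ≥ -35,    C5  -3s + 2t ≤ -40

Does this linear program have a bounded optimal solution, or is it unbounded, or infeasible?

The boundaries -4s - 7t = 99 and 9s + 5t = 69 meet at (978/43, -1167/43), but that point violates -2s + 11t ≥ -4. Every candidate vertex is excluded by some other constraint, so the feasible region is empty.

infeasible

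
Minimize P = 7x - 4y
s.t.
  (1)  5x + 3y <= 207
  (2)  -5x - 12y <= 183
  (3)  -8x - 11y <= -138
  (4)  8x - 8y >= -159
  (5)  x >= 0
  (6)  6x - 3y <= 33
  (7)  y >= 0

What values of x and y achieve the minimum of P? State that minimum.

x = 0, y = 159/8, minimum P = -159/2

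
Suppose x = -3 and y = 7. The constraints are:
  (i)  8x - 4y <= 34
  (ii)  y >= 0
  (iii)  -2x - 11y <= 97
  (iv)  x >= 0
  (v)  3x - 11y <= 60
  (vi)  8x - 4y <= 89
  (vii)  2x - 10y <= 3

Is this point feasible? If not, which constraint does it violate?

Constraint (iv): x = -3, which is not ≥ 0. All other constraints are satisfied.

not feasible — violates (iv)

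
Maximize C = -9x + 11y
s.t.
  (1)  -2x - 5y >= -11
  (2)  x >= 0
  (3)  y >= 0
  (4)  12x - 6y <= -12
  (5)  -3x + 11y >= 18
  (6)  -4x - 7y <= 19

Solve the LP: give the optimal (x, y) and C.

Extreme points and C = -9x + 11y:
  (0, 11/5) → C = 121/5
  (1/12, 13/6) → C = 277/12
  (0, 2) → C = 22

At the optimal vertex, -2x - 5y = -11 and x = 0.
Solving simultaneously gives x = 0, y = 11/5.

x = 0, y = 11/5, maximum C = 121/5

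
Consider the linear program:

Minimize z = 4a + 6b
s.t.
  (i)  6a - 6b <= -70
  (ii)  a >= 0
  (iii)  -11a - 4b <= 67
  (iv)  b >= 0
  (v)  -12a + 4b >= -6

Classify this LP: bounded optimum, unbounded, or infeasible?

bounded optimum

Feasible corners and z = 4a + 6b:
  (0, 35/3) → z = 70
  (79/12, 73/4) → z = 815/6
The feasible region has finitely many vertices and no improving ray; the minimum is 70 at (0, 35/3).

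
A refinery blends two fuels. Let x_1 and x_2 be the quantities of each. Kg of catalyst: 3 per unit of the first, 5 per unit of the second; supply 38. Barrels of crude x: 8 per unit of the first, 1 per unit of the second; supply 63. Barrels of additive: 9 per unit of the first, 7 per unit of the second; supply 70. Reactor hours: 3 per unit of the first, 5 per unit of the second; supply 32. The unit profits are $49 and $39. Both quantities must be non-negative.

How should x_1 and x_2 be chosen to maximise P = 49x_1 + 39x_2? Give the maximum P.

Corner points and P = 49x_1 + 39x_2:
  (0, 0) → P = 0
  (0, 32/5) → P = 1248/5
  (70/9, 0) → P = 3430/9
  (21/4, 13/4) → P = 384

At the optimal vertex, 9x_1 + 7x_2 = 70 and 3x_1 + 5x_2 = 32.
Solving simultaneously gives x_1 = 21/4, x_2 = 13/4.

x_1 = 21/4, x_2 = 13/4, maximum P = 384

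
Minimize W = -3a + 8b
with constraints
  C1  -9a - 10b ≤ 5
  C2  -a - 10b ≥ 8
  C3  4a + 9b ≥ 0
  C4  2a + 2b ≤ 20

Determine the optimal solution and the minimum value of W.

Vertices and W = -3a + 8b:
  (72/31, -32/31) → W = -472/31
  (12, -2) → W = -52
  (18, -8) → W = -118

The binding constraints are 4a + 9b = 0 and 2a + 2b = 20.
Solving simultaneously gives a = 18, b = -8.

a = 18, b = -8, minimum W = -118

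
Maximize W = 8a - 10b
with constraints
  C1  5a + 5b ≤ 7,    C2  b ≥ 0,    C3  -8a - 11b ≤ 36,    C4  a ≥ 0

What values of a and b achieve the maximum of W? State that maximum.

a = 7/5, b = 0, maximum W = 56/5

The optimum lies where 5a + 5b = 7 and b = 0.
Solving simultaneously gives a = 7/5, b = 0.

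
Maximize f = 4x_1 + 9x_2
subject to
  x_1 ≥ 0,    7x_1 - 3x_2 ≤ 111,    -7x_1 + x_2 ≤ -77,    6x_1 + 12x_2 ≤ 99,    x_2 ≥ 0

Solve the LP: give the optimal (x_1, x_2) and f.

x_1 = 341/30, x_2 = 77/30, maximum f = 2057/30

Vertices and f = 4x_1 + 9x_2:
  (543/34, 9/34) → f = 2253/34
  (111/7, 0) → f = 444/7
  (341/30, 77/30) → f = 2057/30
  (11, 0) → f = 44

The optimum lies where -7x_1 + x_2 = -77 and 6x_1 + 12x_2 = 99.
Solving simultaneously gives x_1 = 341/30, x_2 = 77/30.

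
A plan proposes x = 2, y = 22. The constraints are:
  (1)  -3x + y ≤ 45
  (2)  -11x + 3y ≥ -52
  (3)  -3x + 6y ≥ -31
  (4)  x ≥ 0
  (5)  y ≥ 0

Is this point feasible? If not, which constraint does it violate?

(1): 16 ≤ 45 ✓
(2): 44 ≥ -52 ✓
(3): 126 ≥ -31 ✓
(4): 2 ≥ 0 ✓
(5): 22 ≥ 0 ✓

feasible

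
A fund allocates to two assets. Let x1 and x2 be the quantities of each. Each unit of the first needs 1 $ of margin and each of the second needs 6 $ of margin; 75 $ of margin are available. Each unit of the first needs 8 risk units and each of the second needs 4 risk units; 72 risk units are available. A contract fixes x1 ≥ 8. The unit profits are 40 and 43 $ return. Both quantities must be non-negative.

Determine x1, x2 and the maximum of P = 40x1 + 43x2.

Corner points and P = 40x1 + 43x2:
  (9, 0) → P = 360
  (8, 0) → P = 320
  (8, 2) → P = 406

x1 = 8, x2 = 2, maximum P = 406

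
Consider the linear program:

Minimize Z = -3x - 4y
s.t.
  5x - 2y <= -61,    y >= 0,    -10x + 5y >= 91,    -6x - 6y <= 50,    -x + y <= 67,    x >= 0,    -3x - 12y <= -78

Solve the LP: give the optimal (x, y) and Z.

x = 73/3, y = 274/3, minimum Z = -1315/3

Feasible corners and Z = -3x - 4y:
  (73/3, 274/3) → Z = -1315/3
  (0, 61/2) → Z = -122
  (0, 67) → Z = -268

At the optimal vertex, 5x - 2y = -61 and -x + y = 67.
Solving simultaneously gives x = 73/3, y = 274/3.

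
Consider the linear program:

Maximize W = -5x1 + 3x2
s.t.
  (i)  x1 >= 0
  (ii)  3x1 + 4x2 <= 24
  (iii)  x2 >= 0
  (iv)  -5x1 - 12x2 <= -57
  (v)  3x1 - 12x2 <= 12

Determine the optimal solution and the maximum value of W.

Corner points and W = -5x1 + 3x2:
  (0, 6) → W = 18
  (0, 19/4) → W = 57/4
  (15/4, 51/16) → W = -147/16

x1 = 0, x2 = 6, maximum W = 18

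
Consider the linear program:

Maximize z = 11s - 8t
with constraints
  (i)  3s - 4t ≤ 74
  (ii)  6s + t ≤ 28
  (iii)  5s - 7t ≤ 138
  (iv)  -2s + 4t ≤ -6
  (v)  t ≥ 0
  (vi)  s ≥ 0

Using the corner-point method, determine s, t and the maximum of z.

s = 14/3, t = 0, maximum z = 154/3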